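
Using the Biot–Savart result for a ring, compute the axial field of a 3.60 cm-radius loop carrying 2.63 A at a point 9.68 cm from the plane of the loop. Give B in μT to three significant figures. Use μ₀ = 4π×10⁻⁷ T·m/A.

On the axis of a circular loop, B = μ₀IR² / [2(R²+z²)^(3/2)].
R² + z² = (0.036)² + (0.0968)² = 0.01067 m², and (R²+z²)^(3/2) = 1.10×10⁻³ m³.
B = (4π×10⁻⁷ × 2.63 × 0.001296) / (2 × 1.10×10⁻³) = 1.94×10⁻⁶ T.

B ≈ 1.94 μT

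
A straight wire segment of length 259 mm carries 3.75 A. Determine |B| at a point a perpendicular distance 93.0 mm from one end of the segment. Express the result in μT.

B ≈ 3.80 μT

For a finite straight segment, B = (μ₀I/4πd)(sinθ₁ + sinθ₂), where θ₁, θ₂ are the angles from the perpendicular to each end.
The perpendicular foot is at one end, so the two end-offsets along the wire are 0 and L = 0.259 m.
sinθ₁ = 0/√(0²+0.093²) = 0.0000; sinθ₂ = 0.259/√(0.259²+0.093²) = 0.9412.
B = (4π×10⁻⁷ × 3.75) / (4π × 0.093) × (0.0000 + 0.9412) = 3.80×10⁻⁶ T.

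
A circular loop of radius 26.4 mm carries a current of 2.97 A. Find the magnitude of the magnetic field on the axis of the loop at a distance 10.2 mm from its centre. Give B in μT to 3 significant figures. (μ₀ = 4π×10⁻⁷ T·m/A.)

B ≈ 57.4 μT

On the axis of a circular loop, B = μ₀IR² / [2(R²+z²)^(3/2)].
R² + z² = (0.0264)² + (0.0102)² = 0.000801 m², and (R²+z²)^(3/2) = 2.27×10⁻⁵ m³.
B = (4π×10⁻⁷ × 2.97 × 0.000697) / (2 × 2.27×10⁻⁵) = 5.74×10⁻⁵ T.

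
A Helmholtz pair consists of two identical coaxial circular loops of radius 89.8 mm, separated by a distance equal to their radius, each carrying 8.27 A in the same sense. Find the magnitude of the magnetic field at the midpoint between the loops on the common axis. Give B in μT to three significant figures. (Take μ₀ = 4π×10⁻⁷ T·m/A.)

Each loop contributes B = μ₀IR²/[2(R²+z²)^(3/2)] on the axis, with z measured from that loop.
Loop 1 (z = 0.0449 m): B₁ = 4.14×10⁻⁵ T. Loop 2 (z = 0.0449 m): B₂ = 4.14×10⁻⁵ T.
The fields add: B = B₁ + B₂ = 8.28×10⁻⁵ T.

B ≈ 82.8 μT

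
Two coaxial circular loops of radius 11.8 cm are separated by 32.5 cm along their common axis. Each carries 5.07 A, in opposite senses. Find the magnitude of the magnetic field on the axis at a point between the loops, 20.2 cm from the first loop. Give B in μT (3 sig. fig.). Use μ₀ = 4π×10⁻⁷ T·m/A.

Each loop contributes B = μ₀IR²/[2(R²+z²)^(3/2)] on the axis, with z measured from that loop.
Loop 1 (z = 0.202 m): B₁ = 3.46×10⁻⁶ T. Loop 2 (z = 0.123 m): B₂ = 8.96×10⁻⁶ T.
The fields oppose: B = |B₁ − B₂| = 5.49×10⁻⁶ T.

B ≈ 5.49 μT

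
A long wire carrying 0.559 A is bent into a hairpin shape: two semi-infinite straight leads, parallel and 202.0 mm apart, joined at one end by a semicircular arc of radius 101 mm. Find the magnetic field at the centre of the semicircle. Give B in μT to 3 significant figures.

The semicircular arc contributes B_arc = μ₀I·π/(4πR) = μ₀I/(4R) = 1.74×10⁻⁶ T.
Each semi-infinite lead is at perpendicular distance R = 0.101 m from the centre, with the perpendicular foot at its near end, so it contributes μ₀I/(4πR); both point the same way, together 1.11×10⁻⁶ T.
Arc and leads all point the same direction: B = 1.74×10⁻⁶ + 1.11×10⁻⁶ = 2.85×10⁻⁶ T.

B ≈ 2.85 μT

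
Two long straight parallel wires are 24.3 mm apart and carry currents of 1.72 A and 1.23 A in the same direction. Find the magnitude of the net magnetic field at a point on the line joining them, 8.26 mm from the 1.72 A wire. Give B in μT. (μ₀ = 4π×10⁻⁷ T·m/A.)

Each long wire gives B = μ₀I/(2πd). Distances are d₁ = 0.00826 m and d₂ = 0.01604 m.
B₁ = 4.16×10⁻⁵ T, B₂ = 1.53×10⁻⁵ T.
Between parallel currents the two contributions point in opposite directions, so they subtract. B = |B₁ − B₂| = |4.16×10⁻⁵ − 1.53×10⁻⁵| = 2.63×10⁻⁵ T.

B ≈ 26.3 μT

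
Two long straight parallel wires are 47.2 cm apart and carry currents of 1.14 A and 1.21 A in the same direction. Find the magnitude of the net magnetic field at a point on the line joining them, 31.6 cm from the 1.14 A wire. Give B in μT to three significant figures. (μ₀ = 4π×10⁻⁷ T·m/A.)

Each long wire gives B = μ₀I/(2πd). Distances are d₁ = 0.316 m and d₂ = 0.156 m.
B₁ = 7.22×10⁻⁷ T, B₂ = 1.55×10⁻⁶ T.
Between parallel currents the two contributions point in opposite directions, so they subtract. B = |B₁ − B₂| = |7.22×10⁻⁷ − 1.55×10⁻⁶| = 8.30×10⁻⁷ T.

B ≈ 0.830 μT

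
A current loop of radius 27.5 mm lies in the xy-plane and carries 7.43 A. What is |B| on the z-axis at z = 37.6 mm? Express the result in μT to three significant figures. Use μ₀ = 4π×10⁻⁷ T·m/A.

On the axis of a circular loop, B = μ₀IR² / [2(R²+z²)^(3/2)].
R² + z² = (0.0275)² + (0.0376)² = 0.00217 m², and (R²+z²)^(3/2) = 1.01×10⁻⁴ m³.
B = (4π×10⁻⁷ × 7.43 × 0.0007562) / (2 × 1.01×10⁻⁴) = 3.49×10⁻⁵ T.

B ≈ 34.9 μT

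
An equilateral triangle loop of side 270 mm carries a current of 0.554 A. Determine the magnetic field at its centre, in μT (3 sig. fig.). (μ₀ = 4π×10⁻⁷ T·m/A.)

Each side is a finite straight segment at perpendicular distance d = a/(2 tan(π/3)) = 0.07794 m from the centre, with end-angles ±π/3.
One side contributes B₁ = (μ₀I/4πd)·2 sin(π/3) = 1.23×10⁻⁶ T.
All 3 sides add in the same direction: B = 3 × 1.23×10⁻⁶ = 3.69×10⁻⁶ T.

B ≈ 3.69 μT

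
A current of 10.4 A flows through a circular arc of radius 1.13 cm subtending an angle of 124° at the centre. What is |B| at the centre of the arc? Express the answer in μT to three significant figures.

B ≈ 199 μT

The Biot–Savart field of a circular arc at its centre is B = μ₀Iφ/(4πR), with φ = 2.164 rad.
B = (4π×10⁻⁷ × 10.4 × 2.164) / (4π × 0.0113) = 1.99×10⁻⁴ T.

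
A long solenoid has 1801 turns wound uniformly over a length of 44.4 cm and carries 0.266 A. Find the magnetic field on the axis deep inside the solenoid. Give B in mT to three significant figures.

B ≈ 1.36 mT

Inside a long solenoid, B = μ₀nI with n = 4056 turns/m.
B = 4π×10⁻⁷ × 4056 × 0.266 = 1.36×10⁻³ T.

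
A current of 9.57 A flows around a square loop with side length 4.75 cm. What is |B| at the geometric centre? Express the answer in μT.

B ≈ 228 μT

Each side is a finite straight segment at perpendicular distance d = a/(2 tan(π/4)) = 0.02375 m from the centre, with end-angles ±π/4.
One side contributes B₁ = (μ₀I/4πd)·2 sin(π/4) = 5.70×10⁻⁵ T.
All 4 sides add in the same direction: B = 4 × 5.70×10⁻⁵ = 2.28×10⁻⁴ T.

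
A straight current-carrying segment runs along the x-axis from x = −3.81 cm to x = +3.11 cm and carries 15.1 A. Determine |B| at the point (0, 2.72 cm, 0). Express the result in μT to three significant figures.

For a finite straight segment, B = (μ₀I/4πd)(sinθ₁ + sinθ₂), where θ₁, θ₂ are the angles from the perpendicular to each end.
The perpendicular distance is d = 0.0272 m; the end-offsets along the wire are a = 0.0381 m and b = 0.0311 m.
sinθ₁ = 0.0381/√(0.0381²+0.0272²) = 0.8139; sinθ₂ = 0.0311/√(0.0311²+0.0272²) = 0.7527.
B = (4π×10⁻⁷ × 15.1) / (4π × 0.0272) × (0.8139 + 0.7527) = 8.70×10⁻⁵ T.

B ≈ 87.0 μT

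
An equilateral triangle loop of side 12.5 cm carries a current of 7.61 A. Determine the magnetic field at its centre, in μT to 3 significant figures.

B ≈ 110 μT

Each side is a finite straight segment at perpendicular distance d = a/(2 tan(π/3)) = 0.03608 m from the centre, with end-angles ±π/3.
One side contributes B₁ = (μ₀I/4πd)·2 sin(π/3) = 3.65×10⁻⁵ T.
All 3 sides add in the same direction: B = 3 × 3.65×10⁻⁵ = 1.10×10⁻⁴ T.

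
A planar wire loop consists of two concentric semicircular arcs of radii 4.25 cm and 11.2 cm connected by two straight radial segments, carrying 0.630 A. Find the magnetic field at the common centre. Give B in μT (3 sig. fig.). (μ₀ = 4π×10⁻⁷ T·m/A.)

The radial connectors point toward the centre, so dl × r̂ = 0 and they contribute nothing.
Each semicircle gives μ₀I/(4R): inner arc 4.66×10⁻⁶ T, outer arc 1.77×10⁻⁶ T.
The two arcs carry current in opposite angular senses, so their fields oppose: B = |4.66×10⁻⁶ − 1.77×10⁻⁶| = 2.89×10⁻⁶ T.

B ≈ 2.89 μT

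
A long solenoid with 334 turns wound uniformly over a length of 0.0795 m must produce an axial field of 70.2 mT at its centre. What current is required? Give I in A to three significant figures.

I ≈ 13.3 A

Inside a long solenoid B = μ₀nI with n = 4201 m⁻¹, so I = B/(μ₀n).
I = 7.02×10⁻² / (4π×10⁻⁷ × 4201) = 13.3 A.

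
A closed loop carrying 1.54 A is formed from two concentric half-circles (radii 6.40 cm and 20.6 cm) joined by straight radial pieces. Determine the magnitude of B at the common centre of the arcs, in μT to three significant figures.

B ≈ 5.21 μT

The radial connectors point toward the centre, so dl × r̂ = 0 and they contribute nothing.
Each semicircle gives μ₀I/(4R): inner arc 7.56×10⁻⁶ T, outer arc 2.35×10⁻⁶ T.
The two arcs carry current in opposite angular senses, so their fields oppose: B = |7.56×10⁻⁶ − 2.35×10⁻⁶| = 5.21×10⁻⁶ T.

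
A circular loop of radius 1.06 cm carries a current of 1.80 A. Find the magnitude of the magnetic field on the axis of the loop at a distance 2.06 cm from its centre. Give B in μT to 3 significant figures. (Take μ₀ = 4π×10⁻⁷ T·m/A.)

On the axis of a circular loop, B = μ₀IR² / [2(R²+z²)^(3/2)].
R² + z² = (0.0106)² + (0.0206)² = 0.0005367 m², and (R²+z²)^(3/2) = 1.24×10⁻⁵ m³.
B = (4π×10⁻⁷ × 1.80 × 0.0001124) / (2 × 1.24×10⁻⁵) = 1.02×10⁻⁵ T.

B ≈ 10.2 μT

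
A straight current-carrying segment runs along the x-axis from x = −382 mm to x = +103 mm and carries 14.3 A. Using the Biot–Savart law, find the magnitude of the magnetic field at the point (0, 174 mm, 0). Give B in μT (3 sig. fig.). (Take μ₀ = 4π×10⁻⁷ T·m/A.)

B ≈ 11.7 μT

For a finite straight segment, B = (μ₀I/4πd)(sinθ₁ + sinθ₂), where θ₁, θ₂ are the angles from the perpendicular to each end.
The perpendicular distance is d = 0.174 m; the end-offsets along the wire are a = 0.382 m and b = 0.103 m.
sinθ₁ = 0.382/√(0.382²+0.174²) = 0.9100; sinθ₂ = 0.103/√(0.103²+0.174²) = 0.5094.
B = (4π×10⁻⁷ × 14.3) / (4π × 0.174) × (0.9100 + 0.5094) = 1.17×10⁻⁵ T.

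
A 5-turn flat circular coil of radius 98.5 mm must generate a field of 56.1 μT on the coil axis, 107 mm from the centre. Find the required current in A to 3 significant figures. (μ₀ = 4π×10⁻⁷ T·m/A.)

I ≈ 5.66 A

For an N-turn coil, B = Nμ₀IR²/[2(R²+z²)^(3/2)] with R = 0.0985 m, z = 0.107 m, so I = 2B(R²+z²)^(3/2)/(Nμ₀R²) = 2 × 5.61×10⁻⁵ × 3.08×10⁻³ / (5 × 4π×10⁻⁷ × 0.009702) = 5.66 A.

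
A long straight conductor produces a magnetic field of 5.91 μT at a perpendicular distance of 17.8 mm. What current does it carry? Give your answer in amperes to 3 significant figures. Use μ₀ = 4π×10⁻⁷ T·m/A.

For a long straight wire B = μ₀I/(2πd), so I = 2πdB/μ₀.
I = 2π × 0.0178 × 5.91×10⁻⁶ / (4π×10⁻⁷) = 0.526 A.

I ≈ 0.526 A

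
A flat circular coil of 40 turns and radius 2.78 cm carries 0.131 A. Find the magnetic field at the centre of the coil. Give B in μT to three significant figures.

B ≈ 118 μT

For an N-turn flat coil, B = Nμ₀I/(2R) with R = 0.0278 m.
B = 40 × 2.96×10⁻⁶ T = 1.18×10⁻⁴ T.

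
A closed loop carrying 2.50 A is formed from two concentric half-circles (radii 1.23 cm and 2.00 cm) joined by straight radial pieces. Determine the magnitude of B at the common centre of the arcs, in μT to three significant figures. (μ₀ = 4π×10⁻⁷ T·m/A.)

B ≈ 24.6 μT

The radial connectors point toward the centre, so dl × r̂ = 0 and they contribute nothing.
Each semicircle gives μ₀I/(4R): inner arc 6.39×10⁻⁵ T, outer arc 3.93×10⁻⁵ T.
The two arcs carry current in opposite angular senses, so their fields oppose: B = |6.39×10⁻⁵ − 3.93×10⁻⁵| = 2.46×10⁻⁵ T.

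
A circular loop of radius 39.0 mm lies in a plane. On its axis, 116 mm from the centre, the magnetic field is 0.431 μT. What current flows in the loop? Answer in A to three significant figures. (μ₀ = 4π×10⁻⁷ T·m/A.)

I ≈ 0.827 A

On the axis of a loop, B = μ₀IR²/[2(R²+z²)^(3/2)], so I = 2B(R²+z²)^(3/2)/(μ₀R²).
R² + z² = 0.001521 + 0.01346 = 0.01498 m²; raised to 3/2 gives 1.83×10⁻³ m³.
I = 2 × 4.31×10⁻⁷ × 1.83×10⁻³ / (1.26×10⁻⁶ × 0.001521) = 0.827 A.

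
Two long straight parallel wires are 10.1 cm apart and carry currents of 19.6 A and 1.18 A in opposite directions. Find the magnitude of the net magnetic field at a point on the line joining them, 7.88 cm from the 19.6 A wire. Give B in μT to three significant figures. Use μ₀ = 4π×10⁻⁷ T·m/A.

Each long wire gives B = μ₀I/(2πd). Distances are d₁ = 0.0788 m and d₂ = 0.0222 m.
B₁ = 4.97×10⁻⁵ T, B₂ = 1.06×10⁻⁵ T.
Between antiparallel currents both contributions point the same way, so they add. B = B₁ + B₂ = 4.97×10⁻⁵ + 1.06×10⁻⁵ = 6.04×10⁻⁵ T.

B ≈ 60.4 μT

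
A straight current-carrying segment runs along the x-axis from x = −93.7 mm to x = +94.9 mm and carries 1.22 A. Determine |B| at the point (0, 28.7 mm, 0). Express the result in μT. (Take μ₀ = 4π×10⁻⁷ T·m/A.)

B ≈ 8.13 μT

For a finite straight segment, B = (μ₀I/4πd)(sinθ₁ + sinθ₂), where θ₁, θ₂ are the angles from the perpendicular to each end.
The perpendicular distance is d = 0.0287 m; the end-offsets along the wire are a = 0.0937 m and b = 0.0949 m.
sinθ₁ = 0.0937/√(0.0937²+0.0287²) = 0.9562; sinθ₂ = 0.0949/√(0.0949²+0.0287²) = 0.9572.
B = (4π×10⁻⁷ × 1.22) / (4π × 0.0287) × (0.9562 + 0.9572) = 8.13×10⁻⁶ T.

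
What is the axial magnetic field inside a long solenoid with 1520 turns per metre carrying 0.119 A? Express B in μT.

B ≈ 227 μT

Inside a long solenoid, B = μ₀nI with n = 1520 turns/m.
B = 4π×10⁻⁷ × 1520 × 0.119 = 2.27×10⁻⁴ T.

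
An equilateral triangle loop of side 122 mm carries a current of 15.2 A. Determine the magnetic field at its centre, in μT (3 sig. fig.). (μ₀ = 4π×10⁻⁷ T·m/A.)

Each side is a finite straight segment at perpendicular distance d = a/(2 tan(π/3)) = 0.03522 m from the centre, with end-angles ±π/3.
One side contributes B₁ = (μ₀I/4πd)·2 sin(π/3) = 7.48×10⁻⁵ T.
All 3 sides add in the same direction: B = 3 × 7.48×10⁻⁵ = 2.24×10⁻⁴ T.

B ≈ 224 μT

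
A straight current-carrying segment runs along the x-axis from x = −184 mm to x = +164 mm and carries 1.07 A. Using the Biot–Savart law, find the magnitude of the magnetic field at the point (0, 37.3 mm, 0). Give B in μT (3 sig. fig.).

For a finite straight segment, B = (μ₀I/4πd)(sinθ₁ + sinθ₂), where θ₁, θ₂ are the angles from the perpendicular to each end.
The perpendicular distance is d = 0.0373 m; the end-offsets along the wire are a = 0.184 m and b = 0.164 m.
sinθ₁ = 0.184/√(0.184²+0.0373²) = 0.9801; sinθ₂ = 0.164/√(0.164²+0.0373²) = 0.9751.
B = (4π×10⁻⁷ × 1.07) / (4π × 0.0373) × (0.9801 + 0.9751) = 5.61×10⁻⁶ T.

B ≈ 5.61 μT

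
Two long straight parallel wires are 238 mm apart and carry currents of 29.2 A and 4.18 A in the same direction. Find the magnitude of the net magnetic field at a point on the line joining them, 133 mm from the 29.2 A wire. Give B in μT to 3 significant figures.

B ≈ 35.9 μT

Each long wire gives B = μ₀I/(2πd). Distances are d₁ = 0.133 m and d₂ = 0.105 m.
B₁ = 4.39×10⁻⁵ T, B₂ = 7.96×10⁻⁶ T.
Between parallel currents the two contributions point in opposite directions, so they subtract. B = |B₁ − B₂| = |4.39×10⁻⁵ − 7.96×10⁻⁶| = 3.59×10⁻⁵ T.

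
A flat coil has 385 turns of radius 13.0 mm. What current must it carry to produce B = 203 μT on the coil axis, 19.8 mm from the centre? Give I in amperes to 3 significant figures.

For an N-turn coil, B = Nμ₀IR²/[2(R²+z²)^(3/2)] with R = 0.013 m, z = 0.0198 m, so I = 2B(R²+z²)^(3/2)/(Nμ₀R²) = 2 × 2.03×10⁻⁴ × 1.33×10⁻⁵ / (385 × 4π×10⁻⁷ × 0.000169) = 6.60×10⁻² A.

I ≈ 0.0660 A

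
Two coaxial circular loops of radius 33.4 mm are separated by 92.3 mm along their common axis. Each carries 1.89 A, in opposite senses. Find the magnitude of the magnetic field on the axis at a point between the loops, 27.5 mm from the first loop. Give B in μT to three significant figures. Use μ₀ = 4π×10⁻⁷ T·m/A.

Each loop contributes B = μ₀IR²/[2(R²+z²)^(3/2)] on the axis, with z measured from that loop.
Loop 1 (z = 0.0275 m): B₁ = 1.64×10⁻⁵ T. Loop 2 (z = 0.0648 m): B₂ = 3.42×10⁻⁶ T.
The fields oppose: B = |B₁ − B₂| = 1.29×10⁻⁵ T.

B ≈ 12.9 μT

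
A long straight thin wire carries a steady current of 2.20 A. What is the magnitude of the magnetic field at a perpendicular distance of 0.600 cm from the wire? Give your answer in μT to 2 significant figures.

B ≈ 73 μT

For an infinitely long straight wire, B = μ₀I/(2πd).
B = (4π×10⁻⁷ × 2.20) / (2π × 0.006) = 7.33×10⁻⁵ T.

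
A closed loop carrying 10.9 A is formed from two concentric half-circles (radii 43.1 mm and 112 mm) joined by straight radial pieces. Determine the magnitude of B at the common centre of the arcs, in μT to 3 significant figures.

B ≈ 48.9 μT

The radial connectors point toward the centre, so dl × r̂ = 0 and they contribute nothing.
Each semicircle gives μ₀I/(4R): inner arc 7.95×10⁻⁵ T, outer arc 3.06×10⁻⁵ T.
The two arcs carry current in opposite angular senses, so their fields oppose: B = |7.95×10⁻⁵ − 3.06×10⁻⁵| = 4.89×10⁻⁵ T.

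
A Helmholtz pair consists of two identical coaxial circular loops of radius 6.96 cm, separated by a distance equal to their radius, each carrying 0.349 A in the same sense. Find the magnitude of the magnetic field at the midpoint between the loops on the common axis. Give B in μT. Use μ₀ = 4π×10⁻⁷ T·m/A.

B ≈ 4.51 μT

Each loop contributes B = μ₀IR²/[2(R²+z²)^(3/2)] on the axis, with z measured from that loop.
Loop 1 (z = 0.0348 m): B₁ = 2.25×10⁻⁶ T. Loop 2 (z = 0.0348 m): B₂ = 2.25×10⁻⁶ T.
The fields add: B = B₁ + B₂ = 4.51×10⁻⁶ T.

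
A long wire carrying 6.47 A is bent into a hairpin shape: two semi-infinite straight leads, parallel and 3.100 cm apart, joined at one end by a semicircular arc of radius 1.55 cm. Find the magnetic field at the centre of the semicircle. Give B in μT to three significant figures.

B ≈ 215 μT

The semicircular arc contributes B_arc = μ₀I·π/(4πR) = μ₀I/(4R) = 1.31×10⁻⁴ T.
Each semi-infinite lead is at perpendicular distance R = 0.0155 m from the centre, with the perpendicular foot at its near end, so it contributes μ₀I/(4πR); both point the same way, together 8.35×10⁻⁵ T.
Arc and leads all point the same direction: B = 1.31×10⁻⁴ + 8.35×10⁻⁵ = 2.15×10⁻⁴ T.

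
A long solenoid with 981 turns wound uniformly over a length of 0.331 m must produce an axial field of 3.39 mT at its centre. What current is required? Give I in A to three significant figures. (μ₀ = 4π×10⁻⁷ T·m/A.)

I ≈ 0.910 A

Inside a long solenoid B = μ₀nI with n = 2964 m⁻¹, so I = B/(μ₀n).
I = 3.39×10⁻³ / (4π×10⁻⁷ × 2964) = 0.910 A.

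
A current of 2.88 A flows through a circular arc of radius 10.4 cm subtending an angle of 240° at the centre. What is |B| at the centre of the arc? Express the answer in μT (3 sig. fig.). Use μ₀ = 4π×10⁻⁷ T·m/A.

The Biot–Savart field of a circular arc at its centre is B = μ₀Iφ/(4πR), with φ = 4.189 rad.
B = (4π×10⁻⁷ × 2.88 × 4.189) / (4π × 0.104) = 1.16×10⁻⁵ T.

B ≈ 11.6 μT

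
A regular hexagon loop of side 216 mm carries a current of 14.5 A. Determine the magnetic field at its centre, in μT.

Each side is a finite straight segment at perpendicular distance d = a/(2 tan(π/6)) = 0.1871 m from the centre, with end-angles ±π/6.
One side contributes B₁ = (μ₀I/4πd)·2 sin(π/6) = 7.75×10⁻⁶ T.
All 6 sides add in the same direction: B = 6 × 7.75×10⁻⁶ = 4.65×10⁻⁵ T.

B ≈ 46.5 μT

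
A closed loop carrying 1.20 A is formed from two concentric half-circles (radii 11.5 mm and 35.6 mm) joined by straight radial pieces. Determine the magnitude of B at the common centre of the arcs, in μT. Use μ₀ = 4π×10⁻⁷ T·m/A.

B ≈ 22.2 μT

The radial connectors point toward the centre, so dl × r̂ = 0 and they contribute nothing.
Each semicircle gives μ₀I/(4R): inner arc 3.28×10⁻⁵ T, outer arc 1.06×10⁻⁵ T.
The two arcs carry current in opposite angular senses, so their fields oppose: B = |3.28×10⁻⁵ − 1.06×10⁻⁵| = 2.22×10⁻⁵ T.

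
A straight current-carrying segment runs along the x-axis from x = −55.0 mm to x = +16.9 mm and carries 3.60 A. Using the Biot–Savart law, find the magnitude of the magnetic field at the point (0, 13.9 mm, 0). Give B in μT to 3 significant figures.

B ≈ 45.1 μT

For a finite straight segment, B = (μ₀I/4πd)(sinθ₁ + sinθ₂), where θ₁, θ₂ are the angles from the perpendicular to each end.
The perpendicular distance is d = 0.0139 m; the end-offsets along the wire are a = 0.055 m and b = 0.0169 m.
sinθ₁ = 0.055/√(0.055²+0.0139²) = 0.9695; sinθ₂ = 0.0169/√(0.0169²+0.0139²) = 0.7723.
B = (4π×10⁻⁷ × 3.60) / (4π × 0.0139) × (0.9695 + 0.7723) = 4.51×10⁻⁵ T.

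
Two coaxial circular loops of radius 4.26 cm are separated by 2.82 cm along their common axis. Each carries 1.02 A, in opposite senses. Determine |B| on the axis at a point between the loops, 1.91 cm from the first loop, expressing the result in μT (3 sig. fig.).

B ≈ 2.64 μT

Each loop contributes B = μ₀IR²/[2(R²+z²)^(3/2)] on the axis, with z measured from that loop.
Loop 1 (z = 0.0191 m): B₁ = 1.14×10⁻⁵ T. Loop 2 (z = 0.0091 m): B₂ = 1.41×10⁻⁵ T.
The fields oppose: B = |B₁ − B₂| = 2.64×10⁻⁶ T.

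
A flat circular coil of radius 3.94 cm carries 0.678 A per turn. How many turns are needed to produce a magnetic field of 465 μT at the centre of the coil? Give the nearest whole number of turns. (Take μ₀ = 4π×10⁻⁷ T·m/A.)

N = 43

For an N-turn coil, B = Nμ₀I/(2R). A single turn gives B₁ = 1.08×10⁻⁵ T with R = 0.0394 m.
N = B/B₁ = 4.65×10⁻⁴ / 1.08×10⁻⁵ = 43.01.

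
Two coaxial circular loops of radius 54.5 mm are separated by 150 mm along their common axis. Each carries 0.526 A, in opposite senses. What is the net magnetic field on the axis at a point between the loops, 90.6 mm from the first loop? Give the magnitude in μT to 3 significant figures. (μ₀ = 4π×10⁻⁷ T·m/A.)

B ≈ 1.04 μT

Each loop contributes B = μ₀IR²/[2(R²+z²)^(3/2)] on the axis, with z measured from that loop.
Loop 1 (z = 0.0906 m): B₁ = 8.31×10⁻⁷ T. Loop 2 (z = 0.0594 m): B₂ = 1.87×10⁻⁶ T.
The fields oppose: B = |B₁ − B₂| = 1.04×10⁻⁶ T.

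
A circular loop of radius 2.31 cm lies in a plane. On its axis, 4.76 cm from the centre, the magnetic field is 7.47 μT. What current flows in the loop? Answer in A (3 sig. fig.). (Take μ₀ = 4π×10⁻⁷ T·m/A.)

I ≈ 3.30 A

On the axis of a loop, B = μ₀IR²/[2(R²+z²)^(3/2)], so I = 2B(R²+z²)^(3/2)/(μ₀R²).
R² + z² = 0.0005336 + 0.002266 = 0.002799 m²; raised to 3/2 gives 1.48×10⁻⁴ m³.
I = 2 × 7.47×10⁻⁶ × 1.48×10⁻⁴ / (1.26×10⁻⁶ × 0.0005336) = 3.30 A.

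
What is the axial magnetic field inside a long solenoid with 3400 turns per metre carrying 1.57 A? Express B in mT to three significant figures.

B ≈ 6.71 mT

Inside a long solenoid, B = μ₀nI with n = 3400 turns/m.
B = 4π×10⁻⁷ × 3400 × 1.57 = 6.71×10⁻³ T.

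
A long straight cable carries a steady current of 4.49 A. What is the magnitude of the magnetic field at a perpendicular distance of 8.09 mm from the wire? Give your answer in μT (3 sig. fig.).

For an infinitely long straight wire, B = μ₀I/(2πd).
B = (4π×10⁻⁷ × 4.49) / (2π × 0.00809) = 1.11×10⁻⁴ T.

B ≈ 111 μT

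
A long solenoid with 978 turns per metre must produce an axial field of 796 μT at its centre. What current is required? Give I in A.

I ≈ 0.648 A

Inside a long solenoid B = μ₀nI with n = 978 m⁻¹, so I = B/(μ₀n).
I = 7.96×10⁻⁴ / (4π×10⁻⁷ × 978) = 0.648 A.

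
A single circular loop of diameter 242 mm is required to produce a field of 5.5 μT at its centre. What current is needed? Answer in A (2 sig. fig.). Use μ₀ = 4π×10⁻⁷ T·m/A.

At the centre of a circular loop B = μ₀I/(2R), so I = 2RB/μ₀.
With R = 0.121 m, I = 2 × 0.121 × 5.50×10⁻⁶ / (4π×10⁻⁷) = 1.06 A.

I ≈ 1.1 A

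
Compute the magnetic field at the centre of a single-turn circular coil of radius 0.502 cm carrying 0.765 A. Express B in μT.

B ≈ 95.7 μT

At the centre of a circular loop the Biot–Savart law gives B = μ₀I/(2R).
B = (4π×10⁻⁷ × 0.765) / (2 × 0.00502) = 9.57×10⁻⁵ T.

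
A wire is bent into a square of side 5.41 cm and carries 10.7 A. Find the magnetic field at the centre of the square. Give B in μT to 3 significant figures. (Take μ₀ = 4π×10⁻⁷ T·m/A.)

B ≈ 224 μT

Each side is a finite straight segment at perpendicular distance d = a/(2 tan(π/4)) = 0.02705 m from the centre, with end-angles ±π/4.
One side contributes B₁ = (μ₀I/4πd)·2 sin(π/4) = 5.59×10⁻⁵ T.
All 4 sides add in the same direction: B = 4 × 5.59×10⁻⁵ = 2.24×10⁻⁴ T.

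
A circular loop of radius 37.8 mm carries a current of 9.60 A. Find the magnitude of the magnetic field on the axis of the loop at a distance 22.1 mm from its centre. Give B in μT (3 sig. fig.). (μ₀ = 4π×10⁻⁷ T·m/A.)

B ≈ 103 μT

On the axis of a circular loop, B = μ₀IR² / [2(R²+z²)^(3/2)].
R² + z² = (0.0378)² + (0.0221)² = 0.001917 m², and (R²+z²)^(3/2) = 8.39×10⁻⁵ m³.
B = (4π×10⁻⁷ × 9.60 × 0.001429) / (2 × 8.39×10⁻⁵) = 1.03×10⁻⁴ T.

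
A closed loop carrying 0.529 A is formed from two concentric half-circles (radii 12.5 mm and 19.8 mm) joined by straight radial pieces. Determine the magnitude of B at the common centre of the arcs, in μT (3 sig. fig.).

B ≈ 4.90 μT

The radial connectors point toward the centre, so dl × r̂ = 0 and they contribute nothing.
Each semicircle gives μ₀I/(4R): inner arc 1.33×10⁻⁵ T, outer arc 8.39×10⁻⁶ T.
The two arcs carry current in opposite angular senses, so their fields oppose: B = |1.33×10⁻⁵ − 8.39×10⁻⁶| = 4.90×10⁻⁶ T.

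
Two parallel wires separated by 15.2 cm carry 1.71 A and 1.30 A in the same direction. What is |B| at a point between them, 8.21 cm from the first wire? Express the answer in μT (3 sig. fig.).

B ≈ 0.446 μT

Each long wire gives B = μ₀I/(2πd). Distances are d₁ = 0.0821 m and d₂ = 0.0699 m.
B₁ = 4.17×10⁻⁶ T, B₂ = 3.72×10⁻⁶ T.
Between parallel currents the two contributions point in opposite directions, so they subtract. B = |B₁ − B₂| = |4.17×10⁻⁶ − 3.72×10⁻⁶| = 4.46×10⁻⁷ T.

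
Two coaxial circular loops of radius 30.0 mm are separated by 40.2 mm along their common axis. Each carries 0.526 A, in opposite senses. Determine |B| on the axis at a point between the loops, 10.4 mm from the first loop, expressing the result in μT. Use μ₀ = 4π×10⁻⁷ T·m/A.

Each loop contributes B = μ₀IR²/[2(R²+z²)^(3/2)] on the axis, with z measured from that loop.
Loop 1 (z = 0.0104 m): B₁ = 9.29×10⁻⁶ T. Loop 2 (z = 0.0298 m): B₂ = 3.93×10⁻⁶ T.
The fields oppose: B = |B₁ − B₂| = 5.36×10⁻⁶ T.

B ≈ 5.36 μT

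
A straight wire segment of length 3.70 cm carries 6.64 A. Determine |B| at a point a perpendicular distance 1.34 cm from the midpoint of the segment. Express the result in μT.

B ≈ 80.3 μT

For a finite straight segment, B = (μ₀I/4πd)(sinθ₁ + sinθ₂), where θ₁, θ₂ are the angles from the perpendicular to each end.
The perpendicular from the point meets the wire at its midpoint, so each end is L/2 = 0.0185 m away along the wire.
sinθ₁ = 0.0185/√(0.0185²+0.0134²) = 0.8099; sinθ₂ = 0.0185/√(0.0185²+0.0134²) = 0.8099.
B = (4π×10⁻⁷ × 6.64) / (4π × 0.0134) × (0.8099 + 0.8099) = 8.03×10⁻⁵ T.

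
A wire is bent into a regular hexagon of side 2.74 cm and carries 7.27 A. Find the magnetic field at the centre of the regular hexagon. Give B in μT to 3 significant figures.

B ≈ 184 μT

Each side is a finite straight segment at perpendicular distance d = a/(2 tan(π/6)) = 0.02373 m from the centre, with end-angles ±π/6.
One side contributes B₁ = (μ₀I/4πd)·2 sin(π/6) = 3.06×10⁻⁵ T.
All 6 sides add in the same direction: B = 6 × 3.06×10⁻⁵ = 1.84×10⁻⁴ T.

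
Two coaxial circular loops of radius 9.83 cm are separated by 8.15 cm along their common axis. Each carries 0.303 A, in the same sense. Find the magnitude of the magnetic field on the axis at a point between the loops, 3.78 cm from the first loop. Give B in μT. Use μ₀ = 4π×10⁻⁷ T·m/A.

B ≈ 3.05 μT

Each loop contributes B = μ₀IR²/[2(R²+z²)^(3/2)] on the axis, with z measured from that loop.
Loop 1 (z = 0.0378 m): B₁ = 1.57×10⁻⁶ T. Loop 2 (z = 0.0437 m): B₂ = 1.48×10⁻⁶ T.
The fields add: B = B₁ + B₂ = 3.05×10⁻⁶ T.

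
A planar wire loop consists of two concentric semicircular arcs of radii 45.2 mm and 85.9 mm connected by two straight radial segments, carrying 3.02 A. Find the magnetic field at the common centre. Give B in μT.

B ≈ 9.95 μT

The radial connectors point toward the centre, so dl × r̂ = 0 and they contribute nothing.
Each semicircle gives μ₀I/(4R): inner arc 2.10×10⁻⁵ T, outer arc 1.10×10⁻⁵ T.
The two arcs carry current in opposite angular senses, so their fields oppose: B = |2.10×10⁻⁵ − 1.10×10⁻⁵| = 9.95×10⁻⁶ T.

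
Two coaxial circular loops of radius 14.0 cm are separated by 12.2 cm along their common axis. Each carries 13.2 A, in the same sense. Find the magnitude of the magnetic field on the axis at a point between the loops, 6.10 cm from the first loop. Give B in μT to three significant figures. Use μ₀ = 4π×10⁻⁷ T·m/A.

B ≈ 91.3 μT

Each loop contributes B = μ₀IR²/[2(R²+z²)^(3/2)] on the axis, with z measured from that loop.
Loop 1 (z = 0.061 m): B₁ = 4.56×10⁻⁵ T. Loop 2 (z = 0.061 m): B₂ = 4.56×10⁻⁵ T.
The fields add: B = B₁ + B₂ = 9.13×10⁻⁵ T.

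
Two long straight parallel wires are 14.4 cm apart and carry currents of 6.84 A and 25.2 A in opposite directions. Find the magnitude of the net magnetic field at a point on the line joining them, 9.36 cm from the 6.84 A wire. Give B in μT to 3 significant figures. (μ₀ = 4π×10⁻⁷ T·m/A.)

Each long wire gives B = μ₀I/(2πd). Distances are d₁ = 0.0936 m and d₂ = 0.0504 m.
B₁ = 1.46×10⁻⁵ T, B₂ = 1.00×10⁻⁴ T.
Between antiparallel currents both contributions point the same way, so they add. B = B₁ + B₂ = 1.46×10⁻⁵ + 1.00×10⁻⁴ = 1.15×10⁻⁴ T.

B ≈ 115 μT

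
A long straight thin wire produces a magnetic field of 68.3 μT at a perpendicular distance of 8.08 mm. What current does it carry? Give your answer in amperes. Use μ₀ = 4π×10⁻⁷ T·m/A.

I ≈ 2.76 A

For a long straight wire B = μ₀I/(2πd), so I = 2πdB/μ₀.
I = 2π × 0.00808 × 6.83×10⁻⁵ / (4π×10⁻⁷) = 2.76 A.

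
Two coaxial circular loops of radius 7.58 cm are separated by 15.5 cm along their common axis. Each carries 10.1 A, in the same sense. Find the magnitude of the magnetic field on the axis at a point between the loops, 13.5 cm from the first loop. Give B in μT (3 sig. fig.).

Each loop contributes B = μ₀IR²/[2(R²+z²)^(3/2)] on the axis, with z measured from that loop.
Loop 1 (z = 0.135 m): B₁ = 9.82×10⁻⁶ T. Loop 2 (z = 0.02 m): B₂ = 7.57×10⁻⁵ T.
The fields add: B = B₁ + B₂ = 8.55×10⁻⁵ T.

B ≈ 85.5 μT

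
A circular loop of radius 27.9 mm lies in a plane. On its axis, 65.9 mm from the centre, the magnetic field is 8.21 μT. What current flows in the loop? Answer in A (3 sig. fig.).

On the axis of a loop, B = μ₀IR²/[2(R²+z²)^(3/2)], so I = 2B(R²+z²)^(3/2)/(μ₀R²).
R² + z² = 0.0007784 + 0.004343 = 0.005121 m²; raised to 3/2 gives 3.66×10⁻⁴ m³.
I = 2 × 8.21×10⁻⁶ × 3.66×10⁻⁴ / (1.26×10⁻⁶ × 0.0007784) = 6.15 A.

I ≈ 6.15 A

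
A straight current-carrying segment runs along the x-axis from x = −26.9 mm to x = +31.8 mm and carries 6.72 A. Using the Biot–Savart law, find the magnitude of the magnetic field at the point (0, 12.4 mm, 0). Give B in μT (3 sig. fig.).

For a finite straight segment, B = (μ₀I/4πd)(sinθ₁ + sinθ₂), where θ₁, θ₂ are the angles from the perpendicular to each end.
The perpendicular distance is d = 0.0124 m; the end-offsets along the wire are a = 0.0269 m and b = 0.0318 m.
sinθ₁ = 0.0269/√(0.0269²+0.0124²) = 0.9082; sinθ₂ = 0.0318/√(0.0318²+0.0124²) = 0.9317.
B = (4π×10⁻⁷ × 6.72) / (4π × 0.0124) × (0.9082 + 0.9317) = 9.97×10⁻⁵ T.

B ≈ 99.7 μT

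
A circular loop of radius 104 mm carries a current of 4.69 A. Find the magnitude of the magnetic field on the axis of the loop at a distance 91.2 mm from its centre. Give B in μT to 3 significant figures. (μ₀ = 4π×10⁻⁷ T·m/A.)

B ≈ 12.0 μT

On the axis of a circular loop, B = μ₀IR² / [2(R²+z²)^(3/2)].
R² + z² = (0.104)² + (0.0912)² = 0.01913 m², and (R²+z²)^(3/2) = 2.65×10⁻³ m³.
B = (4π×10⁻⁷ × 4.69 × 0.01082) / (2 × 2.65×10⁻³) = 1.20×10⁻⁵ T.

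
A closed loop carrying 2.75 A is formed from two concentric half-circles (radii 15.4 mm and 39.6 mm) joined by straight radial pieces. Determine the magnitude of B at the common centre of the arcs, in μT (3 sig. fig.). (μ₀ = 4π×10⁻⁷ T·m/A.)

The radial connectors point toward the centre, so dl × r̂ = 0 and they contribute nothing.
Each semicircle gives μ₀I/(4R): inner arc 5.61×10⁻⁵ T, outer arc 2.18×10⁻⁵ T.
The two arcs carry current in opposite angular senses, so their fields oppose: B = |5.61×10⁻⁵ − 2.18×10⁻⁵| = 3.43×10⁻⁵ T.

B ≈ 34.3 μT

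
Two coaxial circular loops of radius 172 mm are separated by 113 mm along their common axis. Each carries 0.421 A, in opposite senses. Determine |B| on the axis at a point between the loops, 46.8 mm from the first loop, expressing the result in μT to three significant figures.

B ≈ 0.132 μT

Each loop contributes B = μ₀IR²/[2(R²+z²)^(3/2)] on the axis, with z measured from that loop.
Loop 1 (z = 0.0468 m): B₁ = 1.38×10⁻⁶ T. Loop 2 (z = 0.0662 m): B₂ = 1.25×10⁻⁶ T.
The fields oppose: B = |B₁ − B₂| = 1.32×10⁻⁷ T.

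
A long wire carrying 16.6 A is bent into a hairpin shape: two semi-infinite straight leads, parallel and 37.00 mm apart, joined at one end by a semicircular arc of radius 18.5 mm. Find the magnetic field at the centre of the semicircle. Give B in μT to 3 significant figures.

B ≈ 461 μT

The semicircular arc contributes B_arc = μ₀I·π/(4πR) = μ₀I/(4R) = 2.82×10⁻⁴ T.
Each semi-infinite lead is at perpendicular distance R = 0.0185 m from the centre, with the perpendicular foot at its near end, so it contributes μ₀I/(4πR); both point the same way, together 1.79×10⁻⁴ T.
Arc and leads all point the same direction: B = 2.82×10⁻⁴ + 1.79×10⁻⁴ = 4.61×10⁻⁴ T.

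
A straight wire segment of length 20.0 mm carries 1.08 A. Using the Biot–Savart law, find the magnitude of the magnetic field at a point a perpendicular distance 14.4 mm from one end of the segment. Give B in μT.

For a finite straight segment, B = (μ₀I/4πd)(sinθ₁ + sinθ₂), where θ₁, θ₂ are the angles from the perpendicular to each end.
The perpendicular foot is at one end, so the two end-offsets along the wire are 0 and L = 0.02 m.
sinθ₁ = 0/√(0²+0.0144²) = 0.0000; sinθ₂ = 0.02/√(0.02²+0.0144²) = 0.8115.
B = (4π×10⁻⁷ × 1.08) / (4π × 0.0144) × (0.0000 + 0.8115) = 6.09×10⁻⁶ T.

B ≈ 6.09 μT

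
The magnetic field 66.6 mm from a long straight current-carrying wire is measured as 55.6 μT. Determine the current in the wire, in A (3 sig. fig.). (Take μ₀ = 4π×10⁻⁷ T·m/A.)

For a long straight wire B = μ₀I/(2πd), so I = 2πdB/μ₀.
I = 2π × 0.0666 × 5.56×10⁻⁵ / (4π×10⁻⁷) = 18.5 A.

I ≈ 18.5 A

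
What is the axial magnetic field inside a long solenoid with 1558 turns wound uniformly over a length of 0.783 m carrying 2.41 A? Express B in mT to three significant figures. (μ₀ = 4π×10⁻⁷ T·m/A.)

Inside a long solenoid, B = μ₀nI with n = 1990 turns/m.
B = 4π×10⁻⁷ × 1990 × 2.41 = 6.03×10⁻³ T.

B ≈ 6.03 mT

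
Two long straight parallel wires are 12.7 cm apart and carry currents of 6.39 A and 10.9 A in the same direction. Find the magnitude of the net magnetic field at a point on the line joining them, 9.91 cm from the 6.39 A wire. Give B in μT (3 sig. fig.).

Each long wire gives B = μ₀I/(2πd). Distances are d₁ = 0.0991 m and d₂ = 0.0279 m.
B₁ = 1.29×10⁻⁵ T, B₂ = 7.81×10⁻⁵ T.
Between parallel currents the two contributions point in opposite directions, so they subtract. B = |B₁ − B₂| = |1.29×10⁻⁵ − 7.81×10⁻⁵| = 6.52×10⁻⁵ T.

B ≈ 65.2 μT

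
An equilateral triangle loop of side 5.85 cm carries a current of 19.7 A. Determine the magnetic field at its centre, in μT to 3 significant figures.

B ≈ 606 μT

Each side is a finite straight segment at perpendicular distance d = a/(2 tan(π/3)) = 0.01689 m from the centre, with end-angles ±π/3.
One side contributes B₁ = (μ₀I/4πd)·2 sin(π/3) = 2.02×10⁻⁴ T.
All 3 sides add in the same direction: B = 3 × 2.02×10⁻⁴ = 6.06×10⁻⁴ T.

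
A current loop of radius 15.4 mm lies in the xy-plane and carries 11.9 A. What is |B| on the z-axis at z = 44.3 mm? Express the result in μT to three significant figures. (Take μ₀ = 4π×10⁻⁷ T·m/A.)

On the axis of a circular loop, B = μ₀IR² / [2(R²+z²)^(3/2)].
R² + z² = (0.0154)² + (0.0443)² = 0.0022 m², and (R²+z²)^(3/2) = 1.03×10⁻⁴ m³.
B = (4π×10⁻⁷ × 11.9 × 0.0002372) / (2 × 1.03×10⁻⁴) = 1.72×10⁻⁵ T.

B ≈ 17.2 μT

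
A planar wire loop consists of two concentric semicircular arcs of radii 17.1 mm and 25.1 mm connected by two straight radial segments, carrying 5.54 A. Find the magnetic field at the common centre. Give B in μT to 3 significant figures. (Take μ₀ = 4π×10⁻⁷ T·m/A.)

B ≈ 32.4 μT

The radial connectors point toward the centre, so dl × r̂ = 0 and they contribute nothing.
Each semicircle gives μ₀I/(4R): inner arc 1.02×10⁻⁴ T, outer arc 6.93×10⁻⁵ T.
The two arcs carry current in opposite angular senses, so their fields oppose: B = |1.02×10⁻⁴ − 6.93×10⁻⁵| = 3.24×10⁻⁵ T.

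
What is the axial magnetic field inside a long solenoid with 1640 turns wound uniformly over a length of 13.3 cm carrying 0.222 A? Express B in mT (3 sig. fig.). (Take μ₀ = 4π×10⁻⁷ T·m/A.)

B ≈ 3.44 mT

Inside a long solenoid, B = μ₀nI with n = 1.233×10⁴ turns/m.
B = 4π×10⁻⁷ × 1.233×10⁴ × 0.222 = 3.44×10⁻³ T.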